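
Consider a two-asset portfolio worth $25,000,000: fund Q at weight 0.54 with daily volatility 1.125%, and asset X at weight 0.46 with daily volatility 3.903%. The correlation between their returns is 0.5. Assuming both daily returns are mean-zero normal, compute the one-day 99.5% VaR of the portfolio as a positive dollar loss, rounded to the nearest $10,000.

σ_p² = 0.54²·1.125² + 0.46²·3.903² + 2·0.5·0.54·0.46·1.125·3.903 = 4.6831 (%²).
σ_p = √4.6831 = 2.164%.
At 99.5%, z = 2.576.
VaR = 2.576 × 2.164% = 5.574%; on $25,000,000 that is $1,393,500.

$1,390,000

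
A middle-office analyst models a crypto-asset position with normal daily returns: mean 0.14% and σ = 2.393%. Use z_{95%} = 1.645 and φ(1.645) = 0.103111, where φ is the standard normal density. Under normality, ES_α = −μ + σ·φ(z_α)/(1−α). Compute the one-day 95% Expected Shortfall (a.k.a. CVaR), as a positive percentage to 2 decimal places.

Tail multiplier: φ(z)/(1−α) = 0.103111 / 0.05 = 2.062.
ES = −(0.14%) + 2.393% × 2.062 = 4.794%.

4.79%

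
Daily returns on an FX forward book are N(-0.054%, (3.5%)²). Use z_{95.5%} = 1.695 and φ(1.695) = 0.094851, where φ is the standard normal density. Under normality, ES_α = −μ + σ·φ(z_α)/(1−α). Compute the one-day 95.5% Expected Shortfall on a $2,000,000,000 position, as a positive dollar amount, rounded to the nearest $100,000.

$148,600,000

Tail multiplier: φ(z)/(1−α) = 0.094851 / 0.045 = 2.108.
ES = −(-0.054%) + 3.5% × 2.108 = 7.432%.
On $2,000,000,000: 0.07432 × $2,000,000,000 = $148,640,000.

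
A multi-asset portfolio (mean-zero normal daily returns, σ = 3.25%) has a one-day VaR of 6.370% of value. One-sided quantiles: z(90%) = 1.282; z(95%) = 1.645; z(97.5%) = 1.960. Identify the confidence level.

97.5%

Implied z = VaR/σ = 6.370 / 3.25 = 1.960.
This matches z(97.5%) = 1.960.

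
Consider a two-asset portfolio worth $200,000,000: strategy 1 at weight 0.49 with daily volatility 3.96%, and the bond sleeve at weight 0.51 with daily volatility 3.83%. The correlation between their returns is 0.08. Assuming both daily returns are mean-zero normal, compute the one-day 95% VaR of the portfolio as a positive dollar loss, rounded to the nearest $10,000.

σ_p² = 0.49²·3.96² + 0.51²·3.83² + 2·0.08·0.49·0.51·3.96·3.83 = 8.1870 (%²).
σ_p = √8.1870 = 2.861%.
At 95%, z = 1.645.
VaR = 1.645 × 2.861% = 4.706%; on $200,000,000 that is $9,412,000.

$9,410,000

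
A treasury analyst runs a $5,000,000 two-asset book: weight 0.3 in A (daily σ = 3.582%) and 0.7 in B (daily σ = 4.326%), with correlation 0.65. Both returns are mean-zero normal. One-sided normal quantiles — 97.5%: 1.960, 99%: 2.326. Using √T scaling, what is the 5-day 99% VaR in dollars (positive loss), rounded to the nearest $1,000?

σ_p = √(0.3²·3.582² + 0.7²·4.326² + 2·0.65·0.3·0.7·3.582·4.326) = 3.815%.
σ_{5d} = 3.815% × √5 = 8.531%.
VaR = 2.326 × 8.531% = 19.843%; on $5,000,000 that is $992,150.

$992,000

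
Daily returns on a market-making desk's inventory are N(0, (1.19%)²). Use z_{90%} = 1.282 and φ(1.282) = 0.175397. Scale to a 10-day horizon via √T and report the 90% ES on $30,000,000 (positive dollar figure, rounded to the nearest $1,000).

σ_{10d} = 1.19% × √10 = 3.763%.
ES multiplier = φ(z)/(1−α) = 0.175397/0.1 = 1.754.
ES = 3.763% × 1.754 = 6.600%; on $30,000,000: $1,980,000.

$1,980,000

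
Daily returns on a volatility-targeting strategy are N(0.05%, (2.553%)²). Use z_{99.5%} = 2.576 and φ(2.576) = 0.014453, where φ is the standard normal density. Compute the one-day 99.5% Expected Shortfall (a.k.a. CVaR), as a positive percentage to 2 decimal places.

Tail multiplier: φ(z)/(1−α) = 0.014453 / 0.005 = 2.891.
ES = −(0.05%) + 2.553% × 2.891 = 7.331%.

7.33%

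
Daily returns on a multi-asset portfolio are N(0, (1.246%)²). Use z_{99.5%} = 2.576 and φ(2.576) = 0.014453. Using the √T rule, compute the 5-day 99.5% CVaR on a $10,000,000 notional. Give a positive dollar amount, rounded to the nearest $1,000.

$805,000

σ_{5d} = 1.246% × √5 = 2.786%.
ES multiplier = φ(z)/(1−α) = 0.014453/0.005 = 2.891.
ES = 2.786% × 2.891 = 8.054%; on $10,000,000: $805,400.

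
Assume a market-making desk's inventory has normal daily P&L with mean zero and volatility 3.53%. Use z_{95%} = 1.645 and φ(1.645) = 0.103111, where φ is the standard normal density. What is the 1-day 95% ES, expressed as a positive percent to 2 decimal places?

Tail multiplier: φ(z)/(1−α) = 0.103111 / 0.05 = 2.062.
ES = 3.53% × 2.062 = 7.279%.

7.28%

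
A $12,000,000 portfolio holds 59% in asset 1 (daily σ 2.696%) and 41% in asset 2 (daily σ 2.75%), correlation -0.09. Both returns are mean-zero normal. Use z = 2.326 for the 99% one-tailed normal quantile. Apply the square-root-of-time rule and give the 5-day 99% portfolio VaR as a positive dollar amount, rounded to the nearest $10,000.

σ_p = √(0.59²·2.696² + 0.41²·2.75² + 2·-0.09·0.59·0.41·2.696·2.75) = 1.865%.
σ_{5d} = 1.865% × √5 = 4.170%.
VaR = 2.326 × 4.170% = 9.699%; on $12,000,000 that is $1,163,880.

$1,160,000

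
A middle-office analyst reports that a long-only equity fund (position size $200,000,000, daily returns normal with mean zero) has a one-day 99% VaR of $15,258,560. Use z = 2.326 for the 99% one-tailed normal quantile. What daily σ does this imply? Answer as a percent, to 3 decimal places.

3.280%

VaR as a fraction: $15,258,560 / $200,000,000 = 7.629%.
σ = VaR / z = 7.629% / 2.326 = 3.280%.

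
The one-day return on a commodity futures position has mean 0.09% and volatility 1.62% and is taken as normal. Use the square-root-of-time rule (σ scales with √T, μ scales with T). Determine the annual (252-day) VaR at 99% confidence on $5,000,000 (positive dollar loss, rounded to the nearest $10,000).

$1,860,000

At 99%, z = 2.326.
σ_{252d} = 1.62% × √252 = 25.717%; μ_{252d} = 252 × 0.09% = 22.680%.
VaR = −(22.680%) + 2.326 × 25.717% = 37.138%.
On $5,000,000: 0.37138 × $5,000,000 = $1,856,900.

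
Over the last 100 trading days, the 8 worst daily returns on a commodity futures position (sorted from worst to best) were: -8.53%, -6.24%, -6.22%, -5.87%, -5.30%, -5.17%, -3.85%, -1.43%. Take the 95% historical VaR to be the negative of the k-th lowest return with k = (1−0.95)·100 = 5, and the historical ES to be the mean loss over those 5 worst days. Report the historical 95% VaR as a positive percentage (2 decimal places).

5.30%

k = 5; the 5th lowest return is -5.30%, so VaR = 5.30%.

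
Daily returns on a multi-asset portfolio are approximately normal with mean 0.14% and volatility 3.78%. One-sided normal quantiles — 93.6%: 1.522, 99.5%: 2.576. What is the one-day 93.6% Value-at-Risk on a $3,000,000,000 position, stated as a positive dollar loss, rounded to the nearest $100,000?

VaR = −μ + z·σ = −(0.14%) + 1.522 × 3.78% = 5.613%.
On $3,000,000,000: 0.05613 × $3,000,000,000 = $168,390,000.

$168,400,000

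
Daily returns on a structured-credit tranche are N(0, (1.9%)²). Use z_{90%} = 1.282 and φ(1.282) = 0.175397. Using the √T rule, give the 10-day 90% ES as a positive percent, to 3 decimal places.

σ_{10d} = 1.9% × √10 = 6.008%.
ES multiplier = φ(z)/(1−α) = 0.175397/0.1 = 1.754.
ES = 6.008% × 1.754 = 10.538%.

10.538%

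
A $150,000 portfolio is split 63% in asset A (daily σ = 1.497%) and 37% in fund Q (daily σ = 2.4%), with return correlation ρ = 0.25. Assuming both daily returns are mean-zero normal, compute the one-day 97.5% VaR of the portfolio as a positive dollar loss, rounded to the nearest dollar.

$4,257

σ_p² = 0.63²·1.497² + 0.37²·2.4² + 2·0.25·0.63·0.37·1.497·2.4 = 2.0967 (%²).
σ_p = √2.0967 = 1.448%.
At 97.5%, z = 1.960.
VaR = 1.960 × 1.448% = 2.838%; on $150,000 that is $4,257.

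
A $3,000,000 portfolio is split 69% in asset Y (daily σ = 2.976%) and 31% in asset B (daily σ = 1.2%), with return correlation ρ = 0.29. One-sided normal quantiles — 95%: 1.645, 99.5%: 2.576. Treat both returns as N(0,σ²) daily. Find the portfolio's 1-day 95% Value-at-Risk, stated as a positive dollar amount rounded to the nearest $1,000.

$108,000

σ_p² = 0.69²·2.976² + 0.31²·1.2² + 2·0.29·0.69·0.31·2.976·1.2 = 4.7981 (%²).
σ_p = √4.7981 = 2.190%.
VaR = 1.645 × 2.190% = 3.603%; on $3,000,000 that is $108,090.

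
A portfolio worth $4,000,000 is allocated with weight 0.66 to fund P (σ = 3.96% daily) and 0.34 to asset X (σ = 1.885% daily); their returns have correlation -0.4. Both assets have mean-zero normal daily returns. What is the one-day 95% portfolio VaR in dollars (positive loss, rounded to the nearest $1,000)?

σ_p² = 0.66²·3.96² + 0.34²·1.885² + 2·-0.4·0.66·0.34·3.96·1.885 = 5.9016 (%²).
σ_p = √5.9016 = 2.429%.
At 95%, z = 1.645.
VaR = 1.645 × 2.429% = 3.996%; on $4,000,000 that is $159,840.

$160,000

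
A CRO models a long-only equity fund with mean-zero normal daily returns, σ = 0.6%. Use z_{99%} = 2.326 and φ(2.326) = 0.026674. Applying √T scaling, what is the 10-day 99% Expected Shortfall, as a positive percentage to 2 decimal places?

5.06%

σ_{10d} = 0.6% × √10 = 1.897%.
ES multiplier = φ(z)/(1−α) = 0.026674/0.01 = 2.667.
ES = 1.897% × 2.667 = 5.059%.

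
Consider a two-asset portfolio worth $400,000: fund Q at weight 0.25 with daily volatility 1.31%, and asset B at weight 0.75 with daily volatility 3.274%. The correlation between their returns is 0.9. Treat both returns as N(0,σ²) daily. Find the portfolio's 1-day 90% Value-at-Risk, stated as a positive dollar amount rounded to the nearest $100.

σ_p² = 0.25²·1.31² + 0.75²·3.274² + 2·0.9·0.25·0.75·1.31·3.274 = 7.5843 (%²).
σ_p = √7.5843 = 2.754%.
At 90%, z = 1.282.
VaR = 1.282 × 2.754% = 3.531%; on $400,000 that is $14,124.

$14,100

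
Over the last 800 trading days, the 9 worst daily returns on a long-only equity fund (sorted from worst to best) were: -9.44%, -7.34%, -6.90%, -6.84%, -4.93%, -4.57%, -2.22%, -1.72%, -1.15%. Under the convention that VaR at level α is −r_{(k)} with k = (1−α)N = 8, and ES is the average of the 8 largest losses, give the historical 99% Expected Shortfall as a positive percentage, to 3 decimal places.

The 8 worst returns sum to -43.96%.
ES = −(-43.96%) / 8 = 5.495%.

5.495%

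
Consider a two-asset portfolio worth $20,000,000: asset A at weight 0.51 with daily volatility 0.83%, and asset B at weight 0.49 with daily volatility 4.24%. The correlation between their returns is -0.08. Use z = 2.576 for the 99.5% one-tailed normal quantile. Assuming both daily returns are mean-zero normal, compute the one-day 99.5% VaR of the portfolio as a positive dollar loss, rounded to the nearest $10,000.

σ_p² = 0.51²·0.83² + 0.49²·4.24² + 2·-0.08·0.51·0.49·0.83·4.24 = 4.3549 (%²).
σ_p = √4.3549 = 2.087%.
VaR = 2.576 × 2.087% = 5.376%; on $20,000,000 that is $1,075,200.

$1,080,000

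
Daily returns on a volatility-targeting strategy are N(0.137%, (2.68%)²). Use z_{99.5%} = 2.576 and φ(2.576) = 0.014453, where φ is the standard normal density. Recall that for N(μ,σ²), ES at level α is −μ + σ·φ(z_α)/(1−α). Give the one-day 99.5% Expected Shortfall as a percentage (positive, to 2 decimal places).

7.61%

Tail multiplier: φ(z)/(1−α) = 0.014453 / 0.005 = 2.891.
ES = −(0.137%) + 2.68% × 2.891 = 7.611%.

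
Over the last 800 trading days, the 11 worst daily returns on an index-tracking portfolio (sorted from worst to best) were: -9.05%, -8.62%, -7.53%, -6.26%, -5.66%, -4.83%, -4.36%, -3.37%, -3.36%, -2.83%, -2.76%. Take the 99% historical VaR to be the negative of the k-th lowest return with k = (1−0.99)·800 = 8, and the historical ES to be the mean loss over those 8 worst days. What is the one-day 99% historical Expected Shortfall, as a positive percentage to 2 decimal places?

The 8 worst returns sum to -49.68%.
ES = −(-49.68%) / 8 = 6.21%.

6.21%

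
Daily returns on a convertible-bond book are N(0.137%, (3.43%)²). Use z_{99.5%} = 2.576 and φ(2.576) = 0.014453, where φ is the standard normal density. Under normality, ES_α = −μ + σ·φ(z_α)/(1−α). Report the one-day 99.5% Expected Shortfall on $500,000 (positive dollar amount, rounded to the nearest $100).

Tail multiplier: φ(z)/(1−α) = 0.014453 / 0.005 = 2.891.
ES = −(0.137%) + 3.43% × 2.891 = 9.779%.
On $500,000: 0.09779 × $500,000 = $48,895.

$48,900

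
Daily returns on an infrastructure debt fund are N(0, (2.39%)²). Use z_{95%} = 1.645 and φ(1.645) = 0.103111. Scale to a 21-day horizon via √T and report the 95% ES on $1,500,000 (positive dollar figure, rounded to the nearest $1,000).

σ_{21d} = 2.39% × √21 = 10.952%.
ES multiplier = φ(z)/(1−α) = 0.103111/0.05 = 2.062.
ES = 10.952% × 2.062 = 22.583%; on $1,500,000: $338,745.

$339,000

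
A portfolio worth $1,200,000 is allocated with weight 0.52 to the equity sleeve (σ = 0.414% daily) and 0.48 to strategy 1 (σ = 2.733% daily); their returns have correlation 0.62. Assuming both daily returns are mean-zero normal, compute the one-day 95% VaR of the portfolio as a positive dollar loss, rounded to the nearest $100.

$28,700

σ_p² = 0.52²·0.414² + 0.48²·2.733² + 2·0.62·0.52·0.48·0.414·2.733 = 2.1175 (%²).
σ_p = √2.1175 = 1.455%.
At 95%, z = 1.645.
VaR = 1.645 × 1.455% = 2.393%; on $1,200,000 that is $28,716.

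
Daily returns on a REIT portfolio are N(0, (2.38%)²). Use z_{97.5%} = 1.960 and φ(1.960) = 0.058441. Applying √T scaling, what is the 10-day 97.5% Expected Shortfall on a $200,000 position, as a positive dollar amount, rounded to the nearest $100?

σ_{10d} = 2.38% × √10 = 7.526%.
ES multiplier = φ(z)/(1−α) = 0.058441/0.025 = 2.338.
ES = 7.526% × 2.338 = 17.596%; on $200,000: $35,192.

$35,200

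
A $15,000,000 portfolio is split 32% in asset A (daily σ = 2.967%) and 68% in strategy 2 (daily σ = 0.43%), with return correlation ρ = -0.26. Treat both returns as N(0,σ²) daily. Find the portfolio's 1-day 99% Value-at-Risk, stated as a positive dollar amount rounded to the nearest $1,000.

σ_p² = 0.32²·2.967² + 0.68²·0.43² + 2·-0.26·0.32·0.68·2.967·0.43 = 0.8426 (%²).
σ_p = √0.8426 = 0.918%.
At 99%, z = 2.326.
VaR = 2.326 × 0.918% = 2.135%; on $15,000,000 that is $320,250.

$320,000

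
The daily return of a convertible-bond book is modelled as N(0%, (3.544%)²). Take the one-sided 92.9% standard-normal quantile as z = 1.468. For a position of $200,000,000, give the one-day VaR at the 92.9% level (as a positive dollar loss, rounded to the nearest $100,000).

VaR = z·σ = 1.468 × 3.544% = 5.203%.
On $200,000,000: 0.05203 × $200,000,000 = $10,406,000.

$10,400,000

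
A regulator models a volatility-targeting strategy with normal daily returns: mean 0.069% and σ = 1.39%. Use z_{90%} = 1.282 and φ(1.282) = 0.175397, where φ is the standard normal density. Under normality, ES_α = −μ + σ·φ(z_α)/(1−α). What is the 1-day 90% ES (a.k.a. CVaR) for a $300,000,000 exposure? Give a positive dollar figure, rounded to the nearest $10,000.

Tail multiplier: φ(z)/(1−α) = 0.175397 / 0.1 = 1.754.
ES = −(0.069%) + 1.39% × 1.754 = 2.369%.
On $300,000,000: 0.02369 × $300,000,000 = $7,107,000.

$7,110,000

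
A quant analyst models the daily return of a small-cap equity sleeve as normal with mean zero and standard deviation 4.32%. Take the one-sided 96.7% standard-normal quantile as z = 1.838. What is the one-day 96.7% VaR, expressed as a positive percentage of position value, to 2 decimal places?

7.94%

VaR = z·σ = 1.838 × 4.32% = 7.940%.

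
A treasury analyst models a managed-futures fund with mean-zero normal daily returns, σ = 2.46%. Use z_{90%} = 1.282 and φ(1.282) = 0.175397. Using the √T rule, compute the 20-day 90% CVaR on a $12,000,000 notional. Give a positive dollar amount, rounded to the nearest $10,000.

$2,320,000

σ_{20d} = 2.46% × √20 = 11.001%.
ES multiplier = φ(z)/(1−α) = 0.175397/0.1 = 1.754.
ES = 11.001% × 1.754 = 19.296%; on $12,000,000: $2,315,520.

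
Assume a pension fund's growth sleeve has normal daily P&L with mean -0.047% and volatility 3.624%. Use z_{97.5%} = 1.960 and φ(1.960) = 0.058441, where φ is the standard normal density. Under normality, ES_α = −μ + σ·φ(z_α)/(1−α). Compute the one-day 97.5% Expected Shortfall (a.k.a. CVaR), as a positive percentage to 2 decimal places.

Tail multiplier: φ(z)/(1−α) = 0.058441 / 0.025 = 2.338.
ES = −(-0.047%) + 3.624% × 2.338 = 8.520%.

8.52%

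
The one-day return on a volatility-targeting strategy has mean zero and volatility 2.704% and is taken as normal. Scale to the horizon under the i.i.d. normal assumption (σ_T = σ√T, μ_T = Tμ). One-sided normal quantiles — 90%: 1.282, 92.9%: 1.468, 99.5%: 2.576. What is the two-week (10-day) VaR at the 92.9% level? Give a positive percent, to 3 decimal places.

12.553%

σ_{10d} = 2.704% × √10 = 8.551%.
VaR = 1.468 × 8.551% = 12.553%.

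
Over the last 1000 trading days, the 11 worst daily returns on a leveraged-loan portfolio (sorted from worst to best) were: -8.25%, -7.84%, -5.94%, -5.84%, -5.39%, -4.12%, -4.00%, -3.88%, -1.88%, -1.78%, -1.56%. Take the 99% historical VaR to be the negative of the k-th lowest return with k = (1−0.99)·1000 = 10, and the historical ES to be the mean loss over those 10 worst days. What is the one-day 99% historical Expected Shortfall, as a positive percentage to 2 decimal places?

The 10 worst returns sum to -48.92%.
ES = −(-48.92%) / 10 = 4.892% ≈ 4.89%.

4.89%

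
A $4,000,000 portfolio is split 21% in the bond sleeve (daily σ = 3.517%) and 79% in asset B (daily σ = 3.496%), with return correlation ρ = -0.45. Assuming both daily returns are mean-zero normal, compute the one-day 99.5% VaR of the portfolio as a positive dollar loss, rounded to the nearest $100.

$259,400

σ_p² = 0.21²·3.517² + 0.79²·3.496² + 2·-0.45·0.21·0.79·3.517·3.496 = 6.3374 (%²).
σ_p = √6.3374 = 2.517%.
At 99.5%, z = 2.576.
VaR = 2.576 × 2.517% = 6.484%; on $4,000,000 that is $259,360.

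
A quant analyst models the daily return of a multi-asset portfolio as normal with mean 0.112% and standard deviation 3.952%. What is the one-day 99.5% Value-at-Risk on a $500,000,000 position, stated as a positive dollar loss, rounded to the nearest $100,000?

$50,300,000

At 99.5% one-sided, z = 2.576.
VaR = −μ + z·σ = −(0.112%) + 2.576 × 3.952% = 10.068%.
On $500,000,000: 0.10068 × $500,000,000 = $50,340,000.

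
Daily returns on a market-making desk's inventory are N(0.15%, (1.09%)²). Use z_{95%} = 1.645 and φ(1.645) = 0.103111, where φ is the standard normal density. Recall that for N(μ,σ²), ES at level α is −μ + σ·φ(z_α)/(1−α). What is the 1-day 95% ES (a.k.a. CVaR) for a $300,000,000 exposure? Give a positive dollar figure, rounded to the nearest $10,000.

$6,290,000

Tail multiplier: φ(z)/(1−α) = 0.103111 / 0.05 = 2.062.
ES = −(0.15%) + 1.09% × 2.062 = 2.098%.
On $300,000,000: 0.02098 × $300,000,000 = $6,294,000.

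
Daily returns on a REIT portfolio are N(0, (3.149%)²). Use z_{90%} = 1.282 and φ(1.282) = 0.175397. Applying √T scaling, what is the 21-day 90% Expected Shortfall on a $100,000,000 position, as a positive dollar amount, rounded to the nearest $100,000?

$25,300,000

σ_{21d} = 3.149% × √21 = 14.431%.
ES multiplier = φ(z)/(1−α) = 0.175397/0.1 = 1.754.
ES = 14.431% × 1.754 = 25.312%; on $100,000,000: $25,312,000.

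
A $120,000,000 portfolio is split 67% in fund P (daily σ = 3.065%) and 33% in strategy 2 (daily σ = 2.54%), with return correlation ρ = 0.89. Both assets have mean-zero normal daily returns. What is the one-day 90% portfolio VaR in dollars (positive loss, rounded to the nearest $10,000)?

$4,350,000

σ_p² = 0.67²·3.065² + 0.33²·2.54² + 2·0.89·0.67·0.33·3.065·2.54 = 7.9835 (%²).
σ_p = √7.9835 = 2.826%.
At 90%, z = 1.282.
VaR = 1.282 × 2.826% = 3.623%; on $120,000,000 that is $4,347,600.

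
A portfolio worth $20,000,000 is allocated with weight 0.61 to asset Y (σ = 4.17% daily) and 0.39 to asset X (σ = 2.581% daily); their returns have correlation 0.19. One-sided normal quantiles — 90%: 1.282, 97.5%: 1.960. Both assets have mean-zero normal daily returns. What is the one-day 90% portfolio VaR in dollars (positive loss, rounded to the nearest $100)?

σ_p² = 0.61²·4.17² + 0.39²·2.581² + 2·0.19·0.61·0.39·4.17·2.581 = 8.4566 (%²).
σ_p = √8.4566 = 2.908%.
VaR = 1.282 × 2.908% = 3.728%; on $20,000,000 that is $745,600.

$745,600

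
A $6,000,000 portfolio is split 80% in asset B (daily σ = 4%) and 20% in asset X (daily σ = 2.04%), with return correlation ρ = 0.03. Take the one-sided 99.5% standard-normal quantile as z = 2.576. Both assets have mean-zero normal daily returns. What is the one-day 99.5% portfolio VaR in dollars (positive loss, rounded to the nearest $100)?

$500,500

σ_p² = 0.8²·4² + 0.2²·2.04² + 2·0.03·0.8·0.2·4·2.04 = 10.4848 (%²).
σ_p = √10.4848 = 3.238%.
VaR = 2.576 × 3.238% = 8.341%; on $6,000,000 that is $500,460.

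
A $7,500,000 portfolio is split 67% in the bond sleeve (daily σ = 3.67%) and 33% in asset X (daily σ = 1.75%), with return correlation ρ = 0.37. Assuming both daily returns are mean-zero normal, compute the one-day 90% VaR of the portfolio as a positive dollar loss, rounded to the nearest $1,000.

σ_p² = 0.67²·3.67² + 0.33²·1.75² + 2·0.37·0.67·0.33·3.67·1.75 = 7.4305 (%²).
σ_p = √7.4305 = 2.726%.
At 90%, z = 1.282.
VaR = 1.282 × 2.726% = 3.495%; on $7,500,000 that is $262,125.

$262,000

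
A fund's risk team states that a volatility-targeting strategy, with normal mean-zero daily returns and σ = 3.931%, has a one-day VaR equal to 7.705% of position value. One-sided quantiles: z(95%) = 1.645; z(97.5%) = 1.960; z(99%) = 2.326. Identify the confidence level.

97.5%

Implied z = VaR/σ = 7.705 / 3.931 = 1.960.
This matches z(97.5%) = 1.960.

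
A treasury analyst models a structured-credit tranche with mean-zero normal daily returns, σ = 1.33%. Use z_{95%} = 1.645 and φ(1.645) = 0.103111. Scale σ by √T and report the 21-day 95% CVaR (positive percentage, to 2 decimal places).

σ_{21d} = 1.33% × √21 = 6.095%.
ES multiplier = φ(z)/(1−α) = 0.103111/0.05 = 2.062.
ES = 6.095% × 2.062 = 12.568%.

12.57%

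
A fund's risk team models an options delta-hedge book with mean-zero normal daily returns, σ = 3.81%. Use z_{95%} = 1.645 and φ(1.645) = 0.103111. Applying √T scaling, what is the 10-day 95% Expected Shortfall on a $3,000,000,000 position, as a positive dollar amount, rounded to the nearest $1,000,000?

$745,000,000

σ_{10d} = 3.81% × √10 = 12.048%.
ES multiplier = φ(z)/(1−α) = 0.103111/0.05 = 2.062.
ES = 12.048% × 2.062 = 24.843%; on $3,000,000,000: $745,290,000.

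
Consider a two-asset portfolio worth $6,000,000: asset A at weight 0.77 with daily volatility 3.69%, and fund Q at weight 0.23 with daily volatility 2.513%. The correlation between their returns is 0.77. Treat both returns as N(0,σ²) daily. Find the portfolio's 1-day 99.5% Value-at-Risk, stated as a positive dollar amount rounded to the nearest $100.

σ_p² = 0.77²·3.69² + 0.23²·2.513² + 2·0.77·0.77·0.23·3.69·2.513 = 10.9361 (%²).
σ_p = √10.9361 = 3.307%.
At 99.5%, z = 2.576.
VaR = 2.576 × 3.307% = 8.519%; on $6,000,000 that is $511,140.

$511,100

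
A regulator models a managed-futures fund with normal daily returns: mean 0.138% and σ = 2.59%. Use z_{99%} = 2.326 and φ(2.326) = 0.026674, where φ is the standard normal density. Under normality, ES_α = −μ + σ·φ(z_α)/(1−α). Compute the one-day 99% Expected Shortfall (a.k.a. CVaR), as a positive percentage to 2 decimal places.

6.77%

Tail multiplier: φ(z)/(1−α) = 0.026674 / 0.01 = 2.667.
ES = −(0.138%) + 2.59% × 2.667 = 6.770%.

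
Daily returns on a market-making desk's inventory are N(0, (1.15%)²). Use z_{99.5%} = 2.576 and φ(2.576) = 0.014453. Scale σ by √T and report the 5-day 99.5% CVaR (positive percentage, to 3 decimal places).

σ_{5d} = 1.15% × √5 = 2.571%.
ES multiplier = φ(z)/(1−α) = 0.014453/0.005 = 2.891.
ES = 2.571% × 2.891 = 7.433%.

7.433%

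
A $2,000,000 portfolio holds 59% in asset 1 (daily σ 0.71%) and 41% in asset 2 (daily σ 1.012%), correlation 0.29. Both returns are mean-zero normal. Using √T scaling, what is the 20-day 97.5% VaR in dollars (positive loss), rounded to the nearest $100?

$117,400

σ_p = √(0.59²·0.71² + 0.41²·1.012² + 2·0.29·0.59·0.41·0.71·1.012) = 0.670%.
σ_{20d} = 0.670% × √20 = 2.996%.
z(97.5%) = 1.960.
VaR = 1.960 × 2.996% = 5.872%; on $2,000,000 that is $117,440.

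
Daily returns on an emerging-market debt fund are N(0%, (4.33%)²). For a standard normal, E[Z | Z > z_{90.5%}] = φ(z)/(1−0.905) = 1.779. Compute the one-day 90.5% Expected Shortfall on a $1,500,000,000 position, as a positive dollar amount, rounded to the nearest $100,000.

ES = 4.33% × 1.779 = 7.703%.
On $1,500,000,000: 0.07703 × $1,500,000,000 = $115,545,000.

$115,500,000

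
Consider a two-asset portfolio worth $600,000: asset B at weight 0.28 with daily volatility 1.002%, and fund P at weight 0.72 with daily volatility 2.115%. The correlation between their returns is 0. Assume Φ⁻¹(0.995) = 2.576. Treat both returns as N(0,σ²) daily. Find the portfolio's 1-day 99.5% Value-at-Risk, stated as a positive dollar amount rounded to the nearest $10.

σ_p² = 0.28²·1.002² + 0.72²·2.115² + 2·0·0.28·0.72·1.002·2.115 = 2.3976 (%²).
σ_p = √2.3976 = 1.548%.
VaR = 2.576 × 1.548% = 3.988%; on $600,000 that is $23,928.

$23,930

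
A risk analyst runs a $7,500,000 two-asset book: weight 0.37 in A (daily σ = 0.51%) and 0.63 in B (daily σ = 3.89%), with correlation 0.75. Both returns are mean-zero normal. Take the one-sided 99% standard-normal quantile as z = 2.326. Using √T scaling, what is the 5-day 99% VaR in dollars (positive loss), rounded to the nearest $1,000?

σ_p = √(0.37²·0.51² + 0.63²·3.89² + 2·0.75·0.37·0.63·0.51·3.89) = 2.595%.
σ_{5d} = 2.595% × √5 = 5.803%.
VaR = 2.326 × 5.803% = 13.498%; on $7,500,000 that is $1,012,350.

$1,012,000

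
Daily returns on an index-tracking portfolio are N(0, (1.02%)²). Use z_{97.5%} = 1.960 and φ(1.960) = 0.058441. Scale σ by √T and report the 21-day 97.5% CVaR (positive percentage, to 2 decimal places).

10.93%

σ_{21d} = 1.02% × √21 = 4.674%.
ES multiplier = φ(z)/(1−α) = 0.058441/0.025 = 2.338.
ES = 4.674% × 2.338 = 10.928%.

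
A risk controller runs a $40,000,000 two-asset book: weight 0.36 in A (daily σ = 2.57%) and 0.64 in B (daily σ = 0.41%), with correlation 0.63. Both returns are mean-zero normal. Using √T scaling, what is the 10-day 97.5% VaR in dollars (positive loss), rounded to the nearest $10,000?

σ_p = √(0.36²·2.57² + 0.64²·0.41² + 2·0.63·0.36·0.64·2.57·0.41) = 1.109%.
σ_{10d} = 1.109% × √10 = 3.507%.
z(97.5%) = 1.960.
VaR = 1.960 × 3.507% = 6.874%; on $40,000,000 that is $2,749,600.

$2,750,000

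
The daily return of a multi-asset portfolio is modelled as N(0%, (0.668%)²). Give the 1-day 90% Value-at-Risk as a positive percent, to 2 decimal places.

At 90% one-sided, z = 1.282.
VaR = z·σ = 1.282 × 0.668% = 0.856%.

0.86%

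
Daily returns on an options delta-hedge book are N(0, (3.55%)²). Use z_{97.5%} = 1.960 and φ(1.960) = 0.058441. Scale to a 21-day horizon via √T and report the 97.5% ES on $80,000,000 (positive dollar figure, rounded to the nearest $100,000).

σ_{21d} = 3.55% × √21 = 16.268%.
ES multiplier = φ(z)/(1−α) = 0.058441/0.025 = 2.338.
ES = 16.268% × 2.338 = 38.035%; on $80,000,000: $30,428,000.

$30,400,000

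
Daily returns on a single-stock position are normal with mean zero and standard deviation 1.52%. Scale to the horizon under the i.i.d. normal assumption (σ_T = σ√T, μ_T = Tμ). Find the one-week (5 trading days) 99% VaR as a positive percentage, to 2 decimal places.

7.91%

At 99%, z = 2.326.
σ_{5d} = 1.52% × √5 = 3.399%.
VaR = 2.326 × 3.399% = 7.906%.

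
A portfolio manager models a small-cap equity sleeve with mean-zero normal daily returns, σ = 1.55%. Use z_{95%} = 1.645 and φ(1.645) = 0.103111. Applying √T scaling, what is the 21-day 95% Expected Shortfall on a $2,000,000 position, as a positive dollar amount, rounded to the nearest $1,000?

$293,000

σ_{21d} = 1.55% × √21 = 7.103%.
ES multiplier = φ(z)/(1−α) = 0.103111/0.05 = 2.062.
ES = 7.103% × 2.062 = 14.646%; on $2,000,000: $292,920.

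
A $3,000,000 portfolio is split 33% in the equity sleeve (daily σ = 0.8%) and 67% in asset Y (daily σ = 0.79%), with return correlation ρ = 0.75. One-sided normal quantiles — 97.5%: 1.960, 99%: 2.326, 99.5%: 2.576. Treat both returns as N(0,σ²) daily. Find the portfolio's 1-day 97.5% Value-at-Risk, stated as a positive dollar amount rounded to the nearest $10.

$43,980

σ_p² = 0.33²·0.8² + 0.67²·0.79² + 2·0.75·0.33·0.67·0.8·0.79 = 0.5595 (%²).
σ_p = √0.5595 = 0.748%.
VaR = 1.960 × 0.748% = 1.466%; on $3,000,000 that is $43,980.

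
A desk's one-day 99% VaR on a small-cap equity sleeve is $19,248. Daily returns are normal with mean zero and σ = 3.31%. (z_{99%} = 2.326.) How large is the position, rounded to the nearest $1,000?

VaR as a fraction of value: z·σ = 2.326 × 3.31% = 7.69906%.
Position = $19,248 / 0.0769906 = $250,005.

$250,000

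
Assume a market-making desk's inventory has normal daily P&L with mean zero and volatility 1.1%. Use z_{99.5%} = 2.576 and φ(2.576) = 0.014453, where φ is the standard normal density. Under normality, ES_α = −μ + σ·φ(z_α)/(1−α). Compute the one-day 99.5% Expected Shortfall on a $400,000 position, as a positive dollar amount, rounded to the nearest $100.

Tail multiplier: φ(z)/(1−α) = 0.014453 / 0.005 = 2.891.
ES = 1.1% × 2.891 = 3.180%.
On $400,000: 0.03180 × $400,000 = $12,720.

$12,700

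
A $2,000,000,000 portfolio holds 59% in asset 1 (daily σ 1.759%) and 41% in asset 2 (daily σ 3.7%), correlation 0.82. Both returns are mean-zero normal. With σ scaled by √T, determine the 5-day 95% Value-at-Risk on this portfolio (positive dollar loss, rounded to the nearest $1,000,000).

σ_p = √(0.59²·1.759² + 0.41²·3.7² + 2·0.82·0.59·0.41·1.759·3.7) = 2.441%.
σ_{5d} = 2.441% × √5 = 5.458%.
z(95%) = 1.645.
VaR = 1.645 × 5.458% = 8.978%; on $2,000,000,000 that is $179,560,000.

$180,000,000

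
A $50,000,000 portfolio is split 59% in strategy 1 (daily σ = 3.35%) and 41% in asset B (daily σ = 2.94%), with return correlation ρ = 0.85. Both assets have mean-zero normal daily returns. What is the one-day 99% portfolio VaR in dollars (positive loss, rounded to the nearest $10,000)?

$3,570,000

σ_p² = 0.59²·3.35² + 0.41²·2.94² + 2·0.85·0.59·0.41·3.35·2.94 = 9.4097 (%²).
σ_p = √9.4097 = 3.068%.
At 99%, z = 2.326.
VaR = 2.326 × 3.068% = 7.136%; on $50,000,000 that is $3,568,000.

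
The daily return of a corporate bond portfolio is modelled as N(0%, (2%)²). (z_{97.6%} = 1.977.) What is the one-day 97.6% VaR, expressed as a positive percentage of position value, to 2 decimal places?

VaR = z·σ = 1.977 × 2% = 3.954%.

3.95%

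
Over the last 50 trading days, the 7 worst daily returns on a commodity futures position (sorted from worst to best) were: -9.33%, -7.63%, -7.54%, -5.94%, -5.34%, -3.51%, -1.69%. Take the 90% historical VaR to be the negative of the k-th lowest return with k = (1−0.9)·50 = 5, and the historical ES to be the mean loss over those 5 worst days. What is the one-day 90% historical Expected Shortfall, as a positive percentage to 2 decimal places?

The 5 worst returns sum to -35.78%.
ES = −(-35.78%) / 5 = 7.156% ≈ 7.16%.

7.16%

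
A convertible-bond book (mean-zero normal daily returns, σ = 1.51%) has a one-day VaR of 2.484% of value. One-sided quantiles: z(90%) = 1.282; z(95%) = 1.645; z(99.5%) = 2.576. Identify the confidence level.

95%

Implied z = VaR/σ = 2.484 / 1.51 = 1.645.
This matches z(95%) = 1.645.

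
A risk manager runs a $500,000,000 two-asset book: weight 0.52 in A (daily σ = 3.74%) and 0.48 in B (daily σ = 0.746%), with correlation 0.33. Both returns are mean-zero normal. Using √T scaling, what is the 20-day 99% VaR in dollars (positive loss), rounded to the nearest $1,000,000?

σ_p = √(0.52²·3.74² + 0.48²·0.746² + 2·0.33·0.52·0.48·3.74·0.746) = 2.090%.
σ_{20d} = 2.090% × √20 = 9.347%.
z(99%) = 2.326.
VaR = 2.326 × 9.347% = 21.741%; on $500,000,000 that is $108,705,000.

$109,000,000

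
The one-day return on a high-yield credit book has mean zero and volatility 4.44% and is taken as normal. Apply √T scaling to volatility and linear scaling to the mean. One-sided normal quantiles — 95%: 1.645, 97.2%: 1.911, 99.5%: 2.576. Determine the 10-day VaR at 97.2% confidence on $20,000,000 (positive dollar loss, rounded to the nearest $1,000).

σ_{10d} = 4.44% × √10 = 14.041%.
VaR = 1.911 × 14.041% = 26.832%.
On $20,000,000: 0.26832 × $20,000,000 = $5,366,400.

$5,366,000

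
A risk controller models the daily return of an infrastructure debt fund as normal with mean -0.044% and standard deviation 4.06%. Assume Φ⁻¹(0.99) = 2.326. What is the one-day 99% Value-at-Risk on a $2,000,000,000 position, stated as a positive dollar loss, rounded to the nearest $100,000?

$189,800,000

VaR = −μ + z·σ = −(-0.044%) + 2.326 × 4.06% = 9.488%.
On $2,000,000,000: 0.09488 × $2,000,000,000 = $189,760,000.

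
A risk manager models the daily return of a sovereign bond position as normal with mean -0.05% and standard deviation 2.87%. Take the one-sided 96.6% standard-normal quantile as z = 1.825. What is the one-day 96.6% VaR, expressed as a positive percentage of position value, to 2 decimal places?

VaR = −μ + z·σ = −(-0.05%) + 1.825 × 2.87% = 5.288%.

5.29%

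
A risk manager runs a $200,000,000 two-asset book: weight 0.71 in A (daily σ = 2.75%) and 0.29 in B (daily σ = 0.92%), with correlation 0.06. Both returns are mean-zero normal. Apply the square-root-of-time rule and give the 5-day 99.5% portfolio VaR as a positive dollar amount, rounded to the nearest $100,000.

$22,900,000

σ_p = √(0.71²·2.75² + 0.29²·0.92² + 2·0.06·0.71·0.29·2.75·0.92) = 1.986%.
σ_{5d} = 1.986% × √5 = 4.441%.
z(99.5%) = 2.576.
VaR = 2.576 × 4.441% = 11.440%; on $200,000,000 that is $22,880,000.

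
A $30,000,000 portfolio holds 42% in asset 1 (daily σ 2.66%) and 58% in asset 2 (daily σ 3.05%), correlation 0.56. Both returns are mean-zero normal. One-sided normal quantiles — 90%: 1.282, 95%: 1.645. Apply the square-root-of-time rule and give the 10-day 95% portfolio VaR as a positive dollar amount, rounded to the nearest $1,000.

σ_p = √(0.42²·2.66² + 0.58²·3.05² + 2·0.56·0.42·0.58·2.66·3.05) = 2.567%.
σ_{10d} = 2.567% × √10 = 8.118%.
VaR = 1.645 × 8.118% = 13.354%; on $30,000,000 that is $4,006,200.

$4,006,000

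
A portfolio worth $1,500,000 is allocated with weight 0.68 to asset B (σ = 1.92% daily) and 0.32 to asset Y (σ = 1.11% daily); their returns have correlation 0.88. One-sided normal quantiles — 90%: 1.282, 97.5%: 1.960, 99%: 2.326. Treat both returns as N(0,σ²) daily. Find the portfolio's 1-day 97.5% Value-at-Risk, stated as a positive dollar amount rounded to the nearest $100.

σ_p² = 0.68²·1.92² + 0.32²·1.11² + 2·0.88·0.68·0.32·1.92·1.11 = 2.6470 (%²).
σ_p = √2.6470 = 1.627%.
VaR = 1.960 × 1.627% = 3.189%; on $1,500,000 that is $47,835.

$47,800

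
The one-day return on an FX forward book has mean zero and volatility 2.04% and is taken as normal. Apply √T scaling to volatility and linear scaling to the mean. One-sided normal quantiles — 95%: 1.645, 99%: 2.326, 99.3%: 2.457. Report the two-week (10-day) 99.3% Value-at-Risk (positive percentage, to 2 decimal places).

σ_{10d} = 2.04% × √10 = 6.451%.
VaR = 2.457 × 6.451% = 15.850%.

15.85%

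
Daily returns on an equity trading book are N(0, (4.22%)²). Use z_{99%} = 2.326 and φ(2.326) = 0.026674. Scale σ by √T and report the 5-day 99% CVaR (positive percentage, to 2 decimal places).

σ_{5d} = 4.22% × √5 = 9.436%.
ES multiplier = φ(z)/(1−α) = 0.026674/0.01 = 2.667.
ES = 9.436% × 2.667 = 25.166%.

25.17%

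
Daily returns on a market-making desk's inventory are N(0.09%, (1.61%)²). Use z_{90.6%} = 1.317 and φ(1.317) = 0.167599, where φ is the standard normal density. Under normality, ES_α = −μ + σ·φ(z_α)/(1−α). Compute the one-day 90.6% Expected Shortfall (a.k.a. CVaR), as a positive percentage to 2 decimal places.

Tail multiplier: φ(z)/(1−α) = 0.167599 / 0.094 = 1.783.
ES = −(0.09%) + 1.61% × 1.783 = 2.781%.

2.78%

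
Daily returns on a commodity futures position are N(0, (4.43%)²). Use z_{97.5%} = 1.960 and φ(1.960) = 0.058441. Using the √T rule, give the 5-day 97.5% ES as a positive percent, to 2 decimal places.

23.16%

σ_{5d} = 4.43% × √5 = 9.906%.
ES multiplier = φ(z)/(1−α) = 0.058441/0.025 = 2.338.
ES = 9.906% × 2.338 = 23.160%.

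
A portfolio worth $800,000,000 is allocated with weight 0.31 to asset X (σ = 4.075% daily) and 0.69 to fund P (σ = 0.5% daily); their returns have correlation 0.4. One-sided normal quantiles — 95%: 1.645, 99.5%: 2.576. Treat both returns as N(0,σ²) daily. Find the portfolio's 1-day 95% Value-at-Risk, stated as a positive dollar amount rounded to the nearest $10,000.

σ_p² = 0.31²·4.075² + 0.69²·0.5² + 2·0.4·0.31·0.69·4.075·0.5 = 2.0635 (%²).
σ_p = √2.0635 = 1.436%.
VaR = 1.645 × 1.436% = 2.362%; on $800,000,000 that is $18,896,000.

$18,900,000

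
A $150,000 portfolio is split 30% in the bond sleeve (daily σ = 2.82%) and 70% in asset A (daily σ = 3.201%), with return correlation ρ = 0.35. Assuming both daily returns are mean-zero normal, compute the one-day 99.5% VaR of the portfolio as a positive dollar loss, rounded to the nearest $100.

$10,300

σ_p² = 0.3²·2.82² + 0.7²·3.201² + 2·0.35·0.3·0.7·2.82·3.201 = 7.0634 (%²).
σ_p = √7.0634 = 2.658%.
At 99.5%, z = 2.576.
VaR = 2.576 × 2.658% = 6.847%; on $150,000 that is $10,270.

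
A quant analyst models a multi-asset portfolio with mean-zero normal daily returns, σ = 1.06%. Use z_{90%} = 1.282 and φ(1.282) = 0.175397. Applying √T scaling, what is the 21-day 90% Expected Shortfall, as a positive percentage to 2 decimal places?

σ_{21d} = 1.06% × √21 = 4.858%.
ES multiplier = φ(z)/(1−α) = 0.175397/0.1 = 1.754.
ES = 4.858% × 1.754 = 8.521%.

8.52%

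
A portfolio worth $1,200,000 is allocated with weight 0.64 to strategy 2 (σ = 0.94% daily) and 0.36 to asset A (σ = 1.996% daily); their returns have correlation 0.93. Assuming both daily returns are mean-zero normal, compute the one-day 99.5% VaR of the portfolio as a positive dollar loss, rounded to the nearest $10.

σ_p² = 0.64²·0.94² + 0.36²·1.996² + 2·0.93·0.64·0.36·0.94·1.996 = 1.6823 (%²).
σ_p = √1.6823 = 1.297%.
At 99.5%, z = 2.576.
VaR = 2.576 × 1.297% = 3.341%; on $1,200,000 that is $40,092.

$40,090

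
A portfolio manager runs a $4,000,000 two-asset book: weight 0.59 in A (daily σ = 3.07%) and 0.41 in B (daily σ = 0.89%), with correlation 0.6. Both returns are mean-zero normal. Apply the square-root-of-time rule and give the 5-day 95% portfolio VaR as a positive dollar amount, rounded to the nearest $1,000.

σ_p = √(0.59²·3.07² + 0.41²·0.89² + 2·0.6·0.59·0.41·3.07·0.89) = 2.051%.
σ_{5d} = 2.051% × √5 = 4.586%.
z(95%) = 1.645.
VaR = 1.645 × 4.586% = 7.544%; on $4,000,000 that is $301,760.

$302,000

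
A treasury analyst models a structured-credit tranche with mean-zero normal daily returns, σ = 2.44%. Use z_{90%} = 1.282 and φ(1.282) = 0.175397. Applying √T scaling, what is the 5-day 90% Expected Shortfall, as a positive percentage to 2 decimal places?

σ_{5d} = 2.44% × √5 = 5.456%.
ES multiplier = φ(z)/(1−α) = 0.175397/0.1 = 1.754.
ES = 5.456% × 1.754 = 9.570%.

9.57%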